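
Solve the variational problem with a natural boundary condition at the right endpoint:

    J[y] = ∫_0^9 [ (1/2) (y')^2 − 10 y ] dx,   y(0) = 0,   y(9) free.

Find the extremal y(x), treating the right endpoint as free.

The Lagrangian L = (1/2) (y')^2 − 10 y gives
    ∂L/∂y = −10,   ∂L/∂y' = y'.
Euler-Lagrange: d/dx(y') − (−10) = 0, i.e. y'' + 10 = 0, so
    y(x) = −(10/2) x^2 + C1 x + C2.
Fixed left endpoint y(0) = 0 ⇒ C2 = 0.
The right endpoint x = 9 is free, so the natural (transversality) condition is ∂L/∂y' |_{x=9} = 0, i.e. y'(9) = 0.
Compute y'(x) = −10 x + C1, so y'(9) = −90 + C1 = 0 ⇒ C1 = 90.
Therefore the extremal is
    y(x) = −5 x^2 + 90 x.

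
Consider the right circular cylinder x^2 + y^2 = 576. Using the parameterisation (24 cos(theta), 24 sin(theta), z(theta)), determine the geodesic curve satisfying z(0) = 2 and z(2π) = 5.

Parameterise the cylinder of radius R = 24 as
    r(θ) = (24 cos θ, 24 sin θ, z(θ)).
The arc-length element is
    ds = sqrt(576 + (dz/dθ)^2) dθ,
so the Lagrangian is L = sqrt(576 + z'^2).
L depends on z' only, not on z or θ, so ∂L/∂z = 0 and
    ∂L/∂z' = z' / sqrt(576 + z'^2).
The Euler-Lagrange equation gives
    d/dθ( z' / sqrt(576 + z'^2) ) = 0,
so z' is constant. Integrating once:
    z(θ) = a θ + b,
a helix on the cylinder (a straight line when the cylinder is unrolled). The constants a, b are determined by the endpoint conditions.
With endpoint conditions z(0) = 2 and z(2π) = 5: from z(0) = b we get b = 2, and a·2π + 2 = 5 gives a = 3/(2π), so
    z(θ) = (3/(2π)) θ + 2.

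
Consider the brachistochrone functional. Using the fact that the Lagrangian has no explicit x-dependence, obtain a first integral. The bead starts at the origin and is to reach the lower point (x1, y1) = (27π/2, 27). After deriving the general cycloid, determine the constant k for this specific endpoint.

The Lagrangian L = sqrt((1 + y'^2) / y) has no explicit x dependence, so the Beltrami identity applies:
    L − y' ∂L/∂y' = C.
Compute ∂L/∂y' = y' / sqrt(y (1 + y'^2)).
Substitute:
    sqrt((1 + y'^2)/y) − y'·y' / sqrt(y (1 + y'^2))
    = (1 + y'^2) / sqrt(y (1 + y'^2)) − y'^2 / sqrt(y (1 + y'^2))
    = 1 / sqrt(y (1 + y'^2)) = C.
Squaring and rearranging gives the first integral
    y (1 + y'^2) = 1/C^2 =: k   (constant).
Solving this first-order ODE by the substitution
    y = (k/2)(1 − cos θ)
yields the cycloid parameterisation
    x(θ) = (k/2)(θ − sin θ),   y(θ) = (k/2)(1 − cos θ).
The constant k is fixed by the endpoint condition.
Now fit the given lower endpoint (x1, y1) = (27π/2, 27). At the bottom of the first arch (θ = π), the parametric equations give
    y(π) = (k/2)(1 − cos π) = k,
    x(π) = (k/2)(π − sin π) = kπ/2.
Matching y(π) = 27 gives k = 27, consistent with x(π) = 27π/2. Therefore the specific cycloid is
    x(θ) = (27/2)(θ − sin θ),   y(θ) = (27/2)(1 − cos θ).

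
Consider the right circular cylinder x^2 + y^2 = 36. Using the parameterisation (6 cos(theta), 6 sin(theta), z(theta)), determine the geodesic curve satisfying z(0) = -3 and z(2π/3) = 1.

Parameterise the cylinder of radius R = 6 as
    r(θ) = (6 cos θ, 6 sin θ, z(θ)).
The arc-length element is
    ds = sqrt(36 + (dz/dθ)^2) dθ,
so the Lagrangian is L = sqrt(36 + z'^2).
L depends on z' only, not on z or θ, so ∂L/∂z = 0 and
    ∂L/∂z' = z' / sqrt(36 + z'^2).
The Euler-Lagrange equation gives
    d/dθ( z' / sqrt(36 + z'^2) ) = 0,
so z' is constant. Integrating once:
    z(θ) = a θ + b,
a helix on the cylinder (a straight line when the cylinder is unrolled). The constants a, b are determined by the endpoint conditions.
With endpoint conditions z(0) = -3 and z(2π/3) = 1: from z(0) = b we get b = -3, and a·2π/3 + -3 = 1 gives a = 6/π, so
    z(θ) = (6/π) θ − 3.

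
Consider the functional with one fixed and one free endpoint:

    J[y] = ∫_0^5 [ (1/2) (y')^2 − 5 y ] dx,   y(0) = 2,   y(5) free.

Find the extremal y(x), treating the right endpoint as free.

The Lagrangian L = (1/2) (y')^2 − 5 y gives
    ∂L/∂y = −5,   ∂L/∂y' = y'.
Euler-Lagrange: d/dx(y') − (−5) = 0, i.e. y'' + 5 = 0, so
    y(x) = −(5/2) x^2 + C1 x + C2.
Fixed left endpoint y(0) = 2 ⇒ C2 = 2.
The right endpoint x = 5 is free, so the natural (transversality) condition is ∂L/∂y' |_{x=5} = 0, i.e. y'(5) = 0.
Compute y'(x) = −5 x + C1, so y'(5) = −25 + C1 = 0 ⇒ C1 = 25.
Therefore the extremal is
    y(x) = −(5/2) x^2 + 25 x + 2.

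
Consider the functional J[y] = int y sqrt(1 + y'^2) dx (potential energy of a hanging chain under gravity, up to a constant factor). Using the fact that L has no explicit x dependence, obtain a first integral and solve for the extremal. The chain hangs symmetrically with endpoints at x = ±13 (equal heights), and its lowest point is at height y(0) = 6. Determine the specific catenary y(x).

The Lagrangian L(y, y') = y sqrt(1 + y'^2) has no explicit x dependence, so the Beltrami identity applies:
    L − y' ∂L/∂y' = C.
Compute ∂L/∂y' = y · y' / sqrt(1 + y'^2). Then
    L − y' ∂L/∂y'
    = y sqrt(1 + y'^2) − y · y'^2 / sqrt(1 + y'^2)
    = y (1 + y'^2 − y'^2) / sqrt(1 + y'^2)
    = y / sqrt(1 + y'^2) = C.
Squaring gives y^2 = C^2 (1 + y'^2), i.e.
    y'^2 = y^2 / C^2 − 1.
Separating variables,
    dy / sqrt(y^2 − C^2) = dx / C,
and integrating gives arccosh(y / C) = (x − a)/C, so
    y(x) = C cosh((x − a)/C),
the catenary. The constants C and a are fixed by the two endpoint conditions (and, for the hanging-chain problem, the length constraint selects C).
Now fit the given data. The endpoints x = ±13 are symmetric at equal height, so the catenary is even about its minimum: a = 0 and y(x) = C cosh(x/C). The lowest point is y(0) = C cosh(0) = C, and we are told y(0) = 6, so C = 6. Therefore
    y(x) = 6 cosh(x/6),
and at the endpoints
    y(±13) = 6 cosh(13/6).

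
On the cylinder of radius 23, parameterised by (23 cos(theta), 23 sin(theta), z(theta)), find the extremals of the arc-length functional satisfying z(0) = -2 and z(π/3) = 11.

Parameterise the cylinder of radius R = 23 as
    r(θ) = (23 cos θ, 23 sin θ, z(θ)).
The arc-length element is
    ds = sqrt(529 + (dz/dθ)^2) dθ,
so the Lagrangian is L = sqrt(529 + z'^2).
L depends on z' only, not on z or θ, so ∂L/∂z = 0 and
    ∂L/∂z' = z' / sqrt(529 + z'^2).
The Euler-Lagrange equation gives
    d/dθ( z' / sqrt(529 + z'^2) ) = 0,
so z' is constant. Integrating once:
    z(θ) = a θ + b,
a helix on the cylinder (a straight line when the cylinder is unrolled). The constants a, b are determined by the endpoint conditions.
With endpoint conditions z(0) = -2 and z(π/3) = 11: from z(0) = b we get b = -2, and a·π/3 + -2 = 11 gives a = 39/π, so
    z(θ) = (39/π) θ − 2.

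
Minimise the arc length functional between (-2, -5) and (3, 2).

Arc-length functional: J[y] = ∫ sqrt(1 + (y')^2) dx.
Lagrangian L = sqrt(1 + (y')^2) has no explicit y dependence, so ∂L/∂y = 0 and the Euler-Lagrange equation gives
    d/dx( y' / sqrt(1 + (y')^2) ) = 0  ⇒  y' / sqrt(1 + (y')^2) = const.
Hence y' is constant, so y(x) is affine.
Fitting the endpoints (-2, -5) and (3, 2):
    slope m = (2 − (-5)) / (3 − (-2)) = 7/5,
    intercept c = (-5) − m·(-2) = -11/5.
Extremal: y(x) = (7/5) x - 11/5.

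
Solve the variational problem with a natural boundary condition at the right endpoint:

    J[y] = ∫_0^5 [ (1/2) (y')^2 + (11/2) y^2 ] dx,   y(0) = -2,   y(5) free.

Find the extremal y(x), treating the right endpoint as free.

The Lagrangian L = (1/2) (y')^2 + (11/2) y^2 gives
    ∂L/∂y = 11 y,   ∂L/∂y' = y'.
Euler-Lagrange: y'' − 11 y = 0.
With k = sqrt(11), the general solution is
    y(x) = A cosh(sqrt(11) x) + B sinh(sqrt(11) x).
Fixed left endpoint y(0) = -2 ⇒ A = -2.
The right endpoint x = 5 is free, so the natural (transversality) condition is ∂L/∂y' |_{x=5} = 0, i.e. y'(5) = 0.
Compute y'(x) = A k sinh(k x) + B k cosh(k x), so
    y'(5) = A k sinh(k·5) + B k cosh(k·5) = 0
    ⇒ B = −A tanh(k·5) = 2 tanh(sqrt(11)·5).
Therefore the extremal is
    y(x) = −2 cosh(sqrt(11) x) + 2 tanh(sqrt(11)·5) sinh(sqrt(11) x).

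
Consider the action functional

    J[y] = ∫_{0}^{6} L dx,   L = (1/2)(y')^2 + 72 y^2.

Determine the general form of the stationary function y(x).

The Lagrangian is L = (1/2)(y')^2 + 72 y^2.
∂L/∂y = 144y.
∂L/∂y' = y'.
The Euler-Lagrange equation d/dx(∂L/∂y') − ∂L/∂y = 0 becomes:
    y'' - 144 y = 0
General solution: y(x) = A e^(12x) + B e^(-12x), where A and B are arbitrary constants fixed by the endpoint conditions.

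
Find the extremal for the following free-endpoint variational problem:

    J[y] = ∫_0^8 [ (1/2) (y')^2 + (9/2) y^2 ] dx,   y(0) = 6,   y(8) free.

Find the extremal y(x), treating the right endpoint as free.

The Lagrangian L = (1/2) (y')^2 + (9/2) y^2 gives
    ∂L/∂y = 9 y,   ∂L/∂y' = y'.
Euler-Lagrange: y'' − 9 y = 0.
With k = 3, the general solution is
    y(x) = A cosh(3 x) + B sinh(3 x).
Fixed left endpoint y(0) = 6 ⇒ A = 6.
The right endpoint x = 8 is free, so the natural (transversality) condition is ∂L/∂y' |_{x=8} = 0, i.e. y'(8) = 0.
Compute y'(x) = A k sinh(k x) + B k cosh(k x), so
    y'(8) = A k sinh(k·8) + B k cosh(k·8) = 0
    ⇒ B = −A tanh(k·8) = − 6 tanh(3·8).
Therefore the extremal is
    y(x) = 6 cosh(3 x) − 6 tanh(3·8) sinh(3 x).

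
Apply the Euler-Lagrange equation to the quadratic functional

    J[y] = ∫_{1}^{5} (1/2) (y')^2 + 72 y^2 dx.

The Lagrangian is L = (1/2) (y')^2 + 72 y^2.
Compute ∂L/∂y = 144y, ∂L/∂y' = y'.
The Euler-Lagrange equation d/dx(∂L/∂y') − ∂L/∂y = 0 reduces to
    y'' − 144 y = 0.
Its general solution is
    y(x) = A e^(12x) + B e^(−12x),
with A, B fixed by the endpoint conditions.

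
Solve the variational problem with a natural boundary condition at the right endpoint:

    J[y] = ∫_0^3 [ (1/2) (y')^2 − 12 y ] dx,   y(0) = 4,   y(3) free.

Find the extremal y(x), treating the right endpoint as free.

The Lagrangian L = (1/2) (y')^2 − 12 y gives
    ∂L/∂y = −12,   ∂L/∂y' = y'.
Euler-Lagrange: d/dx(y') − (−12) = 0, i.e. y'' + 12 = 0, so
    y(x) = −(12/2) x^2 + C1 x + C2.
Fixed left endpoint y(0) = 4 ⇒ C2 = 4.
The right endpoint x = 3 is free, so the natural (transversality) condition is ∂L/∂y' |_{x=3} = 0, i.e. y'(3) = 0.
Compute y'(x) = −12 x + C1, so y'(3) = −36 + C1 = 0 ⇒ C1 = 36.
Therefore the extremal is
    y(x) = −6 x^2 + 36 x + 4.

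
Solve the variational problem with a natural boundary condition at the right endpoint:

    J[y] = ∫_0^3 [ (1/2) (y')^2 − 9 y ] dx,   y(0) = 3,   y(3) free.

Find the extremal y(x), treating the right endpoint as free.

The Lagrangian L = (1/2) (y')^2 − 9 y gives
    ∂L/∂y = −9,   ∂L/∂y' = y'.
Euler-Lagrange: d/dx(y') − (−9) = 0, i.e. y'' + 9 = 0, so
    y(x) = −(9/2) x^2 + C1 x + C2.
Fixed left endpoint y(0) = 3 ⇒ C2 = 3.
The right endpoint x = 3 is free, so the natural (transversality) condition is ∂L/∂y' |_{x=3} = 0, i.e. y'(3) = 0.
Compute y'(x) = −9 x + C1, so y'(3) = −27 + C1 = 0 ⇒ C1 = 27.
Therefore the extremal is
    y(x) = −(9/2) x^2 + 27 x + 3.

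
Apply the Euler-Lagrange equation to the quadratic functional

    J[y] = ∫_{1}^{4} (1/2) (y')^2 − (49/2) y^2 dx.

The Lagrangian is L = (1/2) (y')^2 − (49/2) y^2.
Compute ∂L/∂y = -49y, ∂L/∂y' = y'.
The Euler-Lagrange equation d/dx(∂L/∂y') − ∂L/∂y = 0 reduces to
    y'' + 49 y = 0.
Its general solution is
    y(x) = A sin(7x) + B cos(7x),
with A, B fixed by the endpoint conditions.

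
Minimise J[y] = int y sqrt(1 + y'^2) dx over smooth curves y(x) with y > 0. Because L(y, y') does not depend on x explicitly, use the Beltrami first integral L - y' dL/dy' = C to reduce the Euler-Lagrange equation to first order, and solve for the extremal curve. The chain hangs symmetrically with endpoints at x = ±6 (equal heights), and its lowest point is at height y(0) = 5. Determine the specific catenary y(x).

The Lagrangian L(y, y') = y sqrt(1 + y'^2) has no explicit x dependence, so the Beltrami identity applies:
    L − y' ∂L/∂y' = C.
Compute ∂L/∂y' = y · y' / sqrt(1 + y'^2). Then
    L − y' ∂L/∂y'
    = y sqrt(1 + y'^2) − y · y'^2 / sqrt(1 + y'^2)
    = y (1 + y'^2 − y'^2) / sqrt(1 + y'^2)
    = y / sqrt(1 + y'^2) = C.
Squaring gives y^2 = C^2 (1 + y'^2), i.e.
    y'^2 = y^2 / C^2 − 1.
Separating variables,
    dy / sqrt(y^2 − C^2) = dx / C,
and integrating gives arccosh(y / C) = (x − a)/C, so
    y(x) = C cosh((x − a)/C),
the catenary. The constants C and a are fixed by the two endpoint conditions (and, for the hanging-chain problem, the length constraint selects C).
Now fit the given data. The endpoints x = ±6 are symmetric at equal height, so the catenary is even about its minimum: a = 0 and y(x) = C cosh(x/C). The lowest point is y(0) = C cosh(0) = C, and we are told y(0) = 5, so C = 5. Therefore
    y(x) = 5 cosh(x/5),
and at the endpoints
    y(±6) = 5 cosh(6/5).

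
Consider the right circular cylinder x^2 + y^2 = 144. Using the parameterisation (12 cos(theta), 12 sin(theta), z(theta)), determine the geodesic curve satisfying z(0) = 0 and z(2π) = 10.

Parameterise the cylinder of radius R = 12 as
    r(θ) = (12 cos θ, 12 sin θ, z(θ)).
The arc-length element is
    ds = sqrt(144 + (dz/dθ)^2) dθ,
so the Lagrangian is L = sqrt(144 + z'^2).
L depends on z' only, not on z or θ, so ∂L/∂z = 0 and
    ∂L/∂z' = z' / sqrt(144 + z'^2).
The Euler-Lagrange equation gives
    d/dθ( z' / sqrt(144 + z'^2) ) = 0,
so z' is constant. Integrating once:
    z(θ) = a θ + b,
a helix on the cylinder (a straight line when the cylinder is unrolled). The constants a, b are determined by the endpoint conditions.
With endpoint conditions z(0) = 0 and z(2π) = 10: from z(0) = b we get b = 0, and a·2π + 0 = 10 gives a = 5/π, so
    z(θ) = (5/π) θ.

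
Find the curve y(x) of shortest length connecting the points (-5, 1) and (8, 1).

Arc-length functional: J[y] = ∫ sqrt(1 + (y')^2) dx.
Lagrangian L = sqrt(1 + (y')^2) has no explicit y dependence, so ∂L/∂y = 0 and the Euler-Lagrange equation gives
    d/dx( y' / sqrt(1 + (y')^2) ) = 0  ⇒  y' / sqrt(1 + (y')^2) = const.
Hence y' is constant, so y(x) is affine.
Fitting the endpoints (-5, 1) and (8, 1):
    slope m = (1 − 1) / (8 − (-5)) = 0,
    intercept c = 1 − m·(-5) = 1.
Extremal: y(x) = 1.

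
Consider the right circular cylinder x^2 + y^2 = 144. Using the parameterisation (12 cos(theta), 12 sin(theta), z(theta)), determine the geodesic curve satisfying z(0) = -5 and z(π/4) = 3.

Parameterise the cylinder of radius R = 12 as
    r(θ) = (12 cos θ, 12 sin θ, z(θ)).
The arc-length element is
    ds = sqrt(144 + (dz/dθ)^2) dθ,
so the Lagrangian is L = sqrt(144 + z'^2).
L depends on z' only, not on z or θ, so ∂L/∂z = 0 and
    ∂L/∂z' = z' / sqrt(144 + z'^2).
The Euler-Lagrange equation gives
    d/dθ( z' / sqrt(144 + z'^2) ) = 0,
so z' is constant. Integrating once:
    z(θ) = a θ + b,
a helix on the cylinder (a straight line when the cylinder is unrolled). The constants a, b are determined by the endpoint conditions.
With endpoint conditions z(0) = -5 and z(π/4) = 3: from z(0) = b we get b = -5, and a·π/4 + -5 = 3 gives a = 32/π, so
    z(θ) = (32/π) θ − 5.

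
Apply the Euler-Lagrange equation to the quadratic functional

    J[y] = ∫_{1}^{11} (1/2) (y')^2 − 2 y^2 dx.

The Lagrangian is L = (1/2) (y')^2 − 2 y^2.
Compute ∂L/∂y = -4y, ∂L/∂y' = y'.
The Euler-Lagrange equation d/dx(∂L/∂y') − ∂L/∂y = 0 reduces to
    y'' + 4 y = 0.
Its general solution is
    y(x) = A sin(2x) + B cos(2x),
with A, B fixed by the endpoint conditions.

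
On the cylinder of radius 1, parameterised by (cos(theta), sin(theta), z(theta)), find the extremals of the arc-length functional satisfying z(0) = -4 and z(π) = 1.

Parameterise the cylinder of radius R = 1 as
    r(θ) = (cos θ, sin θ, z(θ)).
The arc-length element is
    ds = sqrt(1 + (dz/dθ)^2) dθ,
so the Lagrangian is L = sqrt(1 + z'^2).
L depends on z' only, not on z or θ, so ∂L/∂z = 0 and
    ∂L/∂z' = z' / sqrt(1 + z'^2).
The Euler-Lagrange equation gives
    d/dθ( z' / sqrt(1 + z'^2) ) = 0,
so z' is constant. Integrating once:
    z(θ) = a θ + b,
a helix on the cylinder (a straight line when the cylinder is unrolled). The constants a, b are determined by the endpoint conditions.
With endpoint conditions z(0) = -4 and z(π) = 1: from z(0) = b we get b = -4, and a·π + -4 = 1 gives a = 5/π, so
    z(θ) = (5/π) θ − 4.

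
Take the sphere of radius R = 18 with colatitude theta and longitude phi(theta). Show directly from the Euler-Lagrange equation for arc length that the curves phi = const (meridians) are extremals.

On the sphere of radius R = 18 with spherical coordinates (θ, φ), the induced metric is
    ds^2 = 324(dθ^2 + sin^2(θ) dφ^2).
Using θ as the parameter, the arc-length functional becomes
    J[φ] = ∫ 18 sqrt(1 + sin^2(θ) (dφ/dθ)^2) dθ.
So L = 18 sqrt(1 + sin^2(θ) φ'^2). Compute
    ∂L/∂φ = 0  (L has no explicit φ dependence),
    ∂L/∂φ' = 18 sin^2(θ) φ' / sqrt(1 + sin^2(θ) φ'^2).
For the candidate φ(θ) = c (constant), φ' = 0, so ∂L/∂φ' evaluated along the candidate vanishes, and ∂L/∂φ is identically zero. Hence
    d/dθ(∂L/∂φ') − ∂L/∂φ = 0
is satisfied. Therefore meridians φ = const are extremals of arc length — they are geodesics on the sphere.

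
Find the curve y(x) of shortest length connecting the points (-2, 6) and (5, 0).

Arc-length functional: J[y] = ∫ sqrt(1 + (y')^2) dx.
Lagrangian L = sqrt(1 + (y')^2) has no explicit y dependence, so ∂L/∂y = 0 and the Euler-Lagrange equation gives
    d/dx( y' / sqrt(1 + (y')^2) ) = 0  ⇒  y' / sqrt(1 + (y')^2) = const.
Hence y' is constant, so y(x) is affine.
Fitting the endpoints (-2, 6) and (5, 0):
    slope m = (0 − 6) / (5 − (-2)) = -6/7,
    intercept c = 6 − m·(-2) = 30/7.
Extremal: y(x) = (-6/7) x + 30/7.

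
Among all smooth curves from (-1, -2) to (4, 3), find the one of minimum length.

Arc-length functional: J[y] = ∫ sqrt(1 + (y')^2) dx.
Lagrangian L = sqrt(1 + (y')^2) has no explicit y dependence, so ∂L/∂y = 0 and the Euler-Lagrange equation gives
    d/dx( y' / sqrt(1 + (y')^2) ) = 0  ⇒  y' / sqrt(1 + (y')^2) = const.
Hence y' is constant, so y(x) is affine.
Fitting the endpoints (-1, -2) and (4, 3):
    slope m = (3 − (-2)) / (4 − (-1)) = 1,
    intercept c = (-2) − m·(-1) = -1.
Extremal: y(x) = x - 1.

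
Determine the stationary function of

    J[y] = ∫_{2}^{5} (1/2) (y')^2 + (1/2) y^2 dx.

The Lagrangian is L = (1/2) (y')^2 + (1/2) y^2.
Compute ∂L/∂y = y, ∂L/∂y' = y'.
The Euler-Lagrange equation d/dx(∂L/∂y') − ∂L/∂y = 0 reduces to
    y'' − y = 0.
Its general solution is
    y(x) = A e^x + B e^(−x),
with A, B fixed by the endpoint conditions.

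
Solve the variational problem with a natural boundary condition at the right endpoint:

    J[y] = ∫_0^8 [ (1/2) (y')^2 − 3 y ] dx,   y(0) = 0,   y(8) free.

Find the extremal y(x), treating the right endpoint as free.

The Lagrangian L = (1/2) (y')^2 − 3 y gives
    ∂L/∂y = −3,   ∂L/∂y' = y'.
Euler-Lagrange: d/dx(y') − (−3) = 0, i.e. y'' + 3 = 0, so
    y(x) = −(3/2) x^2 + C1 x + C2.
Fixed left endpoint y(0) = 0 ⇒ C2 = 0.
The right endpoint x = 8 is free, so the natural (transversality) condition is ∂L/∂y' |_{x=8} = 0, i.e. y'(8) = 0.
Compute y'(x) = −3 x + C1, so y'(8) = −24 + C1 = 0 ⇒ C1 = 24.
Therefore the extremal is
    y(x) = −(3/2) x^2 + 24 x.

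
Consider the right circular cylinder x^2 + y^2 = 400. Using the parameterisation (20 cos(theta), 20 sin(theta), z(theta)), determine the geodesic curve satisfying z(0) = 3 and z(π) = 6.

Parameterise the cylinder of radius R = 20 as
    r(θ) = (20 cos θ, 20 sin θ, z(θ)).
The arc-length element is
    ds = sqrt(400 + (dz/dθ)^2) dθ,
so the Lagrangian is L = sqrt(400 + z'^2).
L depends on z' only, not on z or θ, so ∂L/∂z = 0 and
    ∂L/∂z' = z' / sqrt(400 + z'^2).
The Euler-Lagrange equation gives
    d/dθ( z' / sqrt(400 + z'^2) ) = 0,
so z' is constant. Integrating once:
    z(θ) = a θ + b,
a helix on the cylinder (a straight line when the cylinder is unrolled). The constants a, b are determined by the endpoint conditions.
With endpoint conditions z(0) = 3 and z(π) = 6: from z(0) = b we get b = 3, and a·π + 3 = 6 gives a = 3/π, so
    z(θ) = (3/π) θ + 3.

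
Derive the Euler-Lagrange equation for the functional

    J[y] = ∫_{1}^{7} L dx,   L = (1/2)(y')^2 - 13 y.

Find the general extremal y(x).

The Lagrangian is L = (1/2)(y')^2 - 13 y.
∂L/∂y = -13.
∂L/∂y' = y'.
The Euler-Lagrange equation d/dx(∂L/∂y') − ∂L/∂y = 0 becomes:
    y'' + 13 = 0
General solution: y(x) = -(13/2) x^2 + A x + B, where A and B are arbitrary constants fixed by the endpoint conditions.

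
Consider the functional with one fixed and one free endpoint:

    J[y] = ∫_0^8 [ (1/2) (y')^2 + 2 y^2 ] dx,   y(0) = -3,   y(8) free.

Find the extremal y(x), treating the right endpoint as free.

The Lagrangian L = (1/2) (y')^2 + 2 y^2 gives
    ∂L/∂y = 4 y,   ∂L/∂y' = y'.
Euler-Lagrange: y'' − 4 y = 0.
With k = 2, the general solution is
    y(x) = A cosh(2 x) + B sinh(2 x).
Fixed left endpoint y(0) = -3 ⇒ A = -3.
The right endpoint x = 8 is free, so the natural (transversality) condition is ∂L/∂y' |_{x=8} = 0, i.e. y'(8) = 0.
Compute y'(x) = A k sinh(k x) + B k cosh(k x), so
    y'(8) = A k sinh(k·8) + B k cosh(k·8) = 0
    ⇒ B = −A tanh(k·8) = 3 tanh(2·8).
Therefore the extremal is
    y(x) = −3 cosh(2 x) + 3 tanh(2·8) sinh(2 x).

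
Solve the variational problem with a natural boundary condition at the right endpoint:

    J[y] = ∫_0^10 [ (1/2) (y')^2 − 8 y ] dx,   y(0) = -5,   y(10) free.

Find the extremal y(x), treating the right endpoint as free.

The Lagrangian L = (1/2) (y')^2 − 8 y gives
    ∂L/∂y = −8,   ∂L/∂y' = y'.
Euler-Lagrange: d/dx(y') − (−8) = 0, i.e. y'' + 8 = 0, so
    y(x) = −(8/2) x^2 + C1 x + C2.
Fixed left endpoint y(0) = -5 ⇒ C2 = -5.
The right endpoint x = 10 is free, so the natural (transversality) condition is ∂L/∂y' |_{x=10} = 0, i.e. y'(10) = 0.
Compute y'(x) = −8 x + C1, so y'(10) = −80 + C1 = 0 ⇒ C1 = 80.
Therefore the extremal is
    y(x) = −4 x^2 + 80 x − 5.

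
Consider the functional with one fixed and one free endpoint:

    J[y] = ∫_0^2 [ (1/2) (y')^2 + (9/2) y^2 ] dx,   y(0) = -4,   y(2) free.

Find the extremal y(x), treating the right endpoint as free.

The Lagrangian L = (1/2) (y')^2 + (9/2) y^2 gives
    ∂L/∂y = 9 y,   ∂L/∂y' = y'.
Euler-Lagrange: y'' − 9 y = 0.
With k = 3, the general solution is
    y(x) = A cosh(3 x) + B sinh(3 x).
Fixed left endpoint y(0) = -4 ⇒ A = -4.
The right endpoint x = 2 is free, so the natural (transversality) condition is ∂L/∂y' |_{x=2} = 0, i.e. y'(2) = 0.
Compute y'(x) = A k sinh(k x) + B k cosh(k x), so
    y'(2) = A k sinh(k·2) + B k cosh(k·2) = 0
    ⇒ B = −A tanh(k·2) = 4 tanh(3·2).
Therefore the extremal is
    y(x) = −4 cosh(3 x) + 4 tanh(3·2) sinh(3 x).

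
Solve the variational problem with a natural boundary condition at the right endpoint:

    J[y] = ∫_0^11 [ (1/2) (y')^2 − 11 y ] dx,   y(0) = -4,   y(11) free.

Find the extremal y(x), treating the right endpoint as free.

The Lagrangian L = (1/2) (y')^2 − 11 y gives
    ∂L/∂y = −11,   ∂L/∂y' = y'.
Euler-Lagrange: d/dx(y') − (−11) = 0, i.e. y'' + 11 = 0, so
    y(x) = −(11/2) x^2 + C1 x + C2.
Fixed left endpoint y(0) = -4 ⇒ C2 = -4.
The right endpoint x = 11 is free, so the natural (transversality) condition is ∂L/∂y' |_{x=11} = 0, i.e. y'(11) = 0.
Compute y'(x) = −11 x + C1, so y'(11) = −121 + C1 = 0 ⇒ C1 = 121.
Therefore the extremal is
    y(x) = −(11/2) x^2 + 121 x − 4.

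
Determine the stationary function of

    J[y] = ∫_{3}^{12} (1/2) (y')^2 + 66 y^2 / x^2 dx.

The Lagrangian is L = (1/2) (y')^2 + 66 y^2 / x^2.
Compute ∂L/∂y = 132y/x^2, ∂L/∂y' = y'.
The Euler-Lagrange equation d/dx(∂L/∂y') − ∂L/∂y = 0 reduces to
    y'' − 132/x^2 · y = 0  (x > 0).
Its general solution is
    y(x) = A x^12 + B x^(-11),
with A, B fixed by the endpoint conditions.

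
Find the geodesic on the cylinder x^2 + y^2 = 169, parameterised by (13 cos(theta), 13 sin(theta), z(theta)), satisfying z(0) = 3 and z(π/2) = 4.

Parameterise the cylinder of radius R = 13 as
    r(θ) = (13 cos θ, 13 sin θ, z(θ)).
The arc-length element is
    ds = sqrt(169 + (dz/dθ)^2) dθ,
so the Lagrangian is L = sqrt(169 + z'^2).
L depends on z' only, not on z or θ, so ∂L/∂z = 0 and
    ∂L/∂z' = z' / sqrt(169 + z'^2).
The Euler-Lagrange equation gives
    d/dθ( z' / sqrt(169 + z'^2) ) = 0,
so z' is constant. Integrating once:
    z(θ) = a θ + b,
a helix on the cylinder (a straight line when the cylinder is unrolled). The constants a, b are determined by the endpoint conditions.
With endpoint conditions z(0) = 3 and z(π/2) = 4: from z(0) = b we get b = 3, and a·π/2 + 3 = 4 gives a = 2/π, so
    z(θ) = (2/π) θ + 3.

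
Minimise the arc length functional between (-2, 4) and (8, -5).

Arc-length functional: J[y] = ∫ sqrt(1 + (y')^2) dx.
Lagrangian L = sqrt(1 + (y')^2) has no explicit y dependence, so ∂L/∂y = 0 and the Euler-Lagrange equation gives
    d/dx( y' / sqrt(1 + (y')^2) ) = 0  ⇒  y' / sqrt(1 + (y')^2) = const.
Hence y' is constant, so y(x) is affine.
Fitting the endpoints (-2, 4) and (8, -5):
    slope m = ((-5) − 4) / (8 − (-2)) = -9/10,
    intercept c = 4 − m·(-2) = 11/5.
Extremal: y(x) = (-9/10) x + 11/5.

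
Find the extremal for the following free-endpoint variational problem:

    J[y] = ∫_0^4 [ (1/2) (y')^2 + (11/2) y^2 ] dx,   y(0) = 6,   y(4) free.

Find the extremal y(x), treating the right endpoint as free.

The Lagrangian L = (1/2) (y')^2 + (11/2) y^2 gives
    ∂L/∂y = 11 y,   ∂L/∂y' = y'.
Euler-Lagrange: y'' − 11 y = 0.
With k = sqrt(11), the general solution is
    y(x) = A cosh(sqrt(11) x) + B sinh(sqrt(11) x).
Fixed left endpoint y(0) = 6 ⇒ A = 6.
The right endpoint x = 4 is free, so the natural (transversality) condition is ∂L/∂y' |_{x=4} = 0, i.e. y'(4) = 0.
Compute y'(x) = A k sinh(k x) + B k cosh(k x), so
    y'(4) = A k sinh(k·4) + B k cosh(k·4) = 0
    ⇒ B = −A tanh(k·4) = − 6 tanh(sqrt(11)·4).
Therefore the extremal is
    y(x) = 6 cosh(sqrt(11) x) − 6 tanh(sqrt(11)·4) sinh(sqrt(11) x).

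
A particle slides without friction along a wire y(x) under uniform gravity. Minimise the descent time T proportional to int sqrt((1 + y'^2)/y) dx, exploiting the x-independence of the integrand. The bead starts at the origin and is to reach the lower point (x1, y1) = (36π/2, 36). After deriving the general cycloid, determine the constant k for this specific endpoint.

The Lagrangian L = sqrt((1 + y'^2) / y) has no explicit x dependence, so the Beltrami identity applies:
    L − y' ∂L/∂y' = C.
Compute ∂L/∂y' = y' / sqrt(y (1 + y'^2)).
Substitute:
    sqrt((1 + y'^2)/y) − y'·y' / sqrt(y (1 + y'^2))
    = (1 + y'^2) / sqrt(y (1 + y'^2)) − y'^2 / sqrt(y (1 + y'^2))
    = 1 / sqrt(y (1 + y'^2)) = C.
Squaring and rearranging gives the first integral
    y (1 + y'^2) = 1/C^2 =: k   (constant).
Solving this first-order ODE by the substitution
    y = (k/2)(1 − cos θ)
yields the cycloid parameterisation
    x(θ) = (k/2)(θ − sin θ),   y(θ) = (k/2)(1 − cos θ).
The constant k is fixed by the endpoint condition.
Now fit the given lower endpoint (x1, y1) = (36π/2, 36). At the bottom of the first arch (θ = π), the parametric equations give
    y(π) = (k/2)(1 − cos π) = k,
    x(π) = (k/2)(π − sin π) = kπ/2.
Matching y(π) = 36 gives k = 36, consistent with x(π) = 36π/2. Therefore the specific cycloid is
    x(θ) = (36/2)(θ − sin θ),   y(θ) = (36/2)(1 − cos θ).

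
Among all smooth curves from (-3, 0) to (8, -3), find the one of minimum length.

Arc-length functional: J[y] = ∫ sqrt(1 + (y')^2) dx.
Lagrangian L = sqrt(1 + (y')^2) has no explicit y dependence, so ∂L/∂y = 0 and the Euler-Lagrange equation gives
    d/dx( y' / sqrt(1 + (y')^2) ) = 0  ⇒  y' / sqrt(1 + (y')^2) = const.
Hence y' is constant, so y(x) is affine.
Fitting the endpoints (-3, 0) and (8, -3):
    slope m = ((-3) − 0) / (8 − (-3)) = -3/11,
    intercept c = 0 − m·(-3) = -9/11.
Extremal: y(x) = (-3/11) x - 9/11.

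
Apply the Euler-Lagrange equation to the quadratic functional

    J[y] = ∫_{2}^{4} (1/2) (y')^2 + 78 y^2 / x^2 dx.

The Lagrangian is L = (1/2) (y')^2 + 78 y^2 / x^2.
Compute ∂L/∂y = 156y/x^2, ∂L/∂y' = y'.
The Euler-Lagrange equation d/dx(∂L/∂y') − ∂L/∂y = 0 reduces to
    y'' − 156/x^2 · y = 0  (x > 0).
Its general solution is
    y(x) = A x^13 + B x^(-12),
with A, B fixed by the endpoint conditions.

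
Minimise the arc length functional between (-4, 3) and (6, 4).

Arc-length functional: J[y] = ∫ sqrt(1 + (y')^2) dx.
Lagrangian L = sqrt(1 + (y')^2) has no explicit y dependence, so ∂L/∂y = 0 and the Euler-Lagrange equation gives
    d/dx( y' / sqrt(1 + (y')^2) ) = 0  ⇒  y' / sqrt(1 + (y')^2) = const.
Hence y' is constant, so y(x) is affine.
Fitting the endpoints (-4, 3) and (6, 4):
    slope m = (4 − 3) / (6 − (-4)) = 1/10,
    intercept c = 3 − m·(-4) = 17/5.
Extremal: y(x) = (1/10) x + 17/5.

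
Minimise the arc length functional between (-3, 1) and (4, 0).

Arc-length functional: J[y] = ∫ sqrt(1 + (y')^2) dx.
Lagrangian L = sqrt(1 + (y')^2) has no explicit y dependence, so ∂L/∂y = 0 and the Euler-Lagrange equation gives
    d/dx( y' / sqrt(1 + (y')^2) ) = 0  ⇒  y' / sqrt(1 + (y')^2) = const.
Hence y' is constant, so y(x) is affine.
Fitting the endpoints (-3, 1) and (4, 0):
    slope m = (0 − 1) / (4 − (-3)) = -1/7,
    intercept c = 1 − m·(-3) = 4/7.
Extremal: y(x) = (-1/7) x + 4/7.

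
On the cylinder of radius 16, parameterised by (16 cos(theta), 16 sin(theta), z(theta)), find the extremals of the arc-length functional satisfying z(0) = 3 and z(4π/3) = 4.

Parameterise the cylinder of radius R = 16 as
    r(θ) = (16 cos θ, 16 sin θ, z(θ)).
The arc-length element is
    ds = sqrt(256 + (dz/dθ)^2) dθ,
so the Lagrangian is L = sqrt(256 + z'^2).
L depends on z' only, not on z or θ, so ∂L/∂z = 0 and
    ∂L/∂z' = z' / sqrt(256 + z'^2).
The Euler-Lagrange equation gives
    d/dθ( z' / sqrt(256 + z'^2) ) = 0,
so z' is constant. Integrating once:
    z(θ) = a θ + b,
a helix on the cylinder (a straight line when the cylinder is unrolled). The constants a, b are determined by the endpoint conditions.
With endpoint conditions z(0) = 3 and z(4π/3) = 4: from z(0) = b we get b = 3, and a·4π/3 + 3 = 4 gives a = 3/(4π), so
    z(θ) = (3/(4π)) θ + 3.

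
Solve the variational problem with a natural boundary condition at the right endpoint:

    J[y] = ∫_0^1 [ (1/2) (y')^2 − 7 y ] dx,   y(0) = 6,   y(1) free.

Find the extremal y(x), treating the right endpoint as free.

The Lagrangian L = (1/2) (y')^2 − 7 y gives
    ∂L/∂y = −7,   ∂L/∂y' = y'.
Euler-Lagrange: d/dx(y') − (−7) = 0, i.e. y'' + 7 = 0, so
    y(x) = −(7/2) x^2 + C1 x + C2.
Fixed left endpoint y(0) = 6 ⇒ C2 = 6.
The right endpoint x = 1 is free, so the natural (transversality) condition is ∂L/∂y' |_{x=1} = 0, i.e. y'(1) = 0.
Compute y'(x) = −7 x + C1, so y'(1) = −7 + C1 = 0 ⇒ C1 = 7.
Therefore the extremal is
    y(x) = −(7/2) x^2 + 7 x + 6.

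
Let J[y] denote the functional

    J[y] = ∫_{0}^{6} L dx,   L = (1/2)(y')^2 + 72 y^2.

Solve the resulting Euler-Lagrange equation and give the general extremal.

The Lagrangian is L = (1/2)(y')^2 + 72 y^2.
∂L/∂y = 144y.
∂L/∂y' = y'.
The Euler-Lagrange equation d/dx(∂L/∂y') − ∂L/∂y = 0 becomes:
    y'' - 144 y = 0
General solution: y(x) = A e^(12x) + B e^(-12x), where A and B are arbitrary constants fixed by the endpoint conditions.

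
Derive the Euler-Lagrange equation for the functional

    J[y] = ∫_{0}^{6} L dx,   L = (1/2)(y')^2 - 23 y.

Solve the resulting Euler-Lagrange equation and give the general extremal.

The Lagrangian is L = (1/2)(y')^2 - 23 y.
∂L/∂y = -23.
∂L/∂y' = y'.
The Euler-Lagrange equation d/dx(∂L/∂y') − ∂L/∂y = 0 becomes:
    y'' + 23 = 0
General solution: y(x) = -(23/2) x^2 + A x + B, where A and B are arbitrary constants fixed by the endpoint conditions.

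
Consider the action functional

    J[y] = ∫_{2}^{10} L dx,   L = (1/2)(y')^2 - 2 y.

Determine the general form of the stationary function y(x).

The Lagrangian is L = (1/2)(y')^2 - 2 y.
∂L/∂y = -2.
∂L/∂y' = y'.
The Euler-Lagrange equation d/dx(∂L/∂y') − ∂L/∂y = 0 becomes:
    y'' + 2 = 0
General solution: y(x) = -x^2 + A x + B, where A and B are arbitrary constants fixed by the endpoint conditions.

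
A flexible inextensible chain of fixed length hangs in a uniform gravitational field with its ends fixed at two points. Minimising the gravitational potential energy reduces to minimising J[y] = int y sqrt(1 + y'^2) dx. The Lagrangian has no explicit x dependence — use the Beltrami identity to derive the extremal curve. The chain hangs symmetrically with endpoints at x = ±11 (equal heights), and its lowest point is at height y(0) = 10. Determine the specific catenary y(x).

The Lagrangian L(y, y') = y sqrt(1 + y'^2) has no explicit x dependence, so the Beltrami identity applies:
    L − y' ∂L/∂y' = C.
Compute ∂L/∂y' = y · y' / sqrt(1 + y'^2). Then
    L − y' ∂L/∂y'
    = y sqrt(1 + y'^2) − y · y'^2 / sqrt(1 + y'^2)
    = y (1 + y'^2 − y'^2) / sqrt(1 + y'^2)
    = y / sqrt(1 + y'^2) = C.
Squaring gives y^2 = C^2 (1 + y'^2), i.e.
    y'^2 = y^2 / C^2 − 1.
Separating variables,
    dy / sqrt(y^2 − C^2) = dx / C,
and integrating gives arccosh(y / C) = (x − a)/C, so
    y(x) = C cosh((x − a)/C),
the catenary. The constants C and a are fixed by the two endpoint conditions (and, for the hanging-chain problem, the length constraint selects C).
Now fit the given data. The endpoints x = ±11 are symmetric at equal height, so the catenary is even about its minimum: a = 0 and y(x) = C cosh(x/C). The lowest point is y(0) = C cosh(0) = C, and we are told y(0) = 10, so C = 10. Therefore
    y(x) = 10 cosh(x/10),
and at the endpoints
    y(±11) = 10 cosh(11/10).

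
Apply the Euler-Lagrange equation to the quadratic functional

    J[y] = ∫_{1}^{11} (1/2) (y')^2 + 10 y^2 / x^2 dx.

The Lagrangian is L = (1/2) (y')^2 + 10 y^2 / x^2.
Compute ∂L/∂y = 20y/x^2, ∂L/∂y' = y'.
The Euler-Lagrange equation d/dx(∂L/∂y') − ∂L/∂y = 0 reduces to
    y'' − 20/x^2 · y = 0  (x > 0).
Its general solution is
    y(x) = A x^5 + B x^(-4),
with A, B fixed by the endpoint conditions.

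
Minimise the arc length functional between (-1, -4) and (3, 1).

Arc-length functional: J[y] = ∫ sqrt(1 + (y')^2) dx.
Lagrangian L = sqrt(1 + (y')^2) has no explicit y dependence, so ∂L/∂y = 0 and the Euler-Lagrange equation gives
    d/dx( y' / sqrt(1 + (y')^2) ) = 0  ⇒  y' / sqrt(1 + (y')^2) = const.
Hence y' is constant, so y(x) is affine.
Fitting the endpoints (-1, -4) and (3, 1):
    slope m = (1 − (-4)) / (3 − (-1)) = 5/4,
    intercept c = (-4) − m·(-1) = -11/4.
Extremal: y(x) = (5/4) x - 11/4.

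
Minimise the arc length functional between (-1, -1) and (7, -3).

Arc-length functional: J[y] = ∫ sqrt(1 + (y')^2) dx.
Lagrangian L = sqrt(1 + (y')^2) has no explicit y dependence, so ∂L/∂y = 0 and the Euler-Lagrange equation gives
    d/dx( y' / sqrt(1 + (y')^2) ) = 0  ⇒  y' / sqrt(1 + (y')^2) = const.
Hence y' is constant, so y(x) is affine.
Fitting the endpoints (-1, -1) and (7, -3):
    slope m = ((-3) − (-1)) / (7 − (-1)) = -1/4,
    intercept c = (-1) − m·(-1) = -5/4.
Extremal: y(x) = (-1/4) x - 5/4.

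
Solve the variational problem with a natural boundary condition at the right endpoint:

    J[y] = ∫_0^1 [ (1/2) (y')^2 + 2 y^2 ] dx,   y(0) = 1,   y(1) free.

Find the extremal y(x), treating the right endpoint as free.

The Lagrangian L = (1/2) (y')^2 + 2 y^2 gives
    ∂L/∂y = 4 y,   ∂L/∂y' = y'.
Euler-Lagrange: y'' − 4 y = 0.
With k = 2, the general solution is
    y(x) = A cosh(2 x) + B sinh(2 x).
Fixed left endpoint y(0) = 1 ⇒ A = 1.
The right endpoint x = 1 is free, so the natural (transversality) condition is ∂L/∂y' |_{x=1} = 0, i.e. y'(1) = 0.
Compute y'(x) = A k sinh(k x) + B k cosh(k x), so
    y'(1) = A k sinh(k·1) + B k cosh(k·1) = 0
    ⇒ B = −A tanh(k·1) = − tanh(2·1).
Therefore the extremal is
    y(x) = cosh(2 x) − tanh(2·1) sinh(2 x).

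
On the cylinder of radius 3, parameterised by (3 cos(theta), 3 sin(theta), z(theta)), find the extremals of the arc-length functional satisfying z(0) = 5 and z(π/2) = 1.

Parameterise the cylinder of radius R = 3 as
    r(θ) = (3 cos θ, 3 sin θ, z(θ)).
The arc-length element is
    ds = sqrt(9 + (dz/dθ)^2) dθ,
so the Lagrangian is L = sqrt(9 + z'^2).
L depends on z' only, not on z or θ, so ∂L/∂z = 0 and
    ∂L/∂z' = z' / sqrt(9 + z'^2).
The Euler-Lagrange equation gives
    d/dθ( z' / sqrt(9 + z'^2) ) = 0,
so z' is constant. Integrating once:
    z(θ) = a θ + b,
a helix on the cylinder (a straight line when the cylinder is unrolled). The constants a, b are determined by the endpoint conditions.
With endpoint conditions z(0) = 5 and z(π/2) = 1: from z(0) = b we get b = 5, and a·π/2 + 5 = 1 gives a = -8/π, so
    z(θ) = (-8/π) θ + 5.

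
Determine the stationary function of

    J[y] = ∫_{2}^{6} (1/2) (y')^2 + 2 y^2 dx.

The Lagrangian is L = (1/2) (y')^2 + 2 y^2.
Compute ∂L/∂y = 4y, ∂L/∂y' = y'.
The Euler-Lagrange equation d/dx(∂L/∂y') − ∂L/∂y = 0 reduces to
    y'' − 4 y = 0.
Its general solution is
    y(x) = A e^(2x) + B e^(−2x),
with A, B fixed by the endpoint conditions.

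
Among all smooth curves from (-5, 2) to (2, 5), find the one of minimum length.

Arc-length functional: J[y] = ∫ sqrt(1 + (y')^2) dx.
Lagrangian L = sqrt(1 + (y')^2) has no explicit y dependence, so ∂L/∂y = 0 and the Euler-Lagrange equation gives
    d/dx( y' / sqrt(1 + (y')^2) ) = 0  ⇒  y' / sqrt(1 + (y')^2) = const.
Hence y' is constant, so y(x) is affine.
Fitting the endpoints (-5, 2) and (2, 5):
    slope m = (5 − 2) / (2 − (-5)) = 3/7,
    intercept c = 2 − m·(-5) = 29/7.
Extremal: y(x) = (3/7) x + 29/7.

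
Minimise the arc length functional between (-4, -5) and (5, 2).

Arc-length functional: J[y] = ∫ sqrt(1 + (y')^2) dx.
Lagrangian L = sqrt(1 + (y')^2) has no explicit y dependence, so ∂L/∂y = 0 and the Euler-Lagrange equation gives
    d/dx( y' / sqrt(1 + (y')^2) ) = 0  ⇒  y' / sqrt(1 + (y')^2) = const.
Hence y' is constant, so y(x) is affine.
Fitting the endpoints (-4, -5) and (5, 2):
    slope m = (2 − (-5)) / (5 − (-4)) = 7/9,
    intercept c = (-5) − m·(-4) = -17/9.
Extremal: y(x) = (7/9) x - 17/9.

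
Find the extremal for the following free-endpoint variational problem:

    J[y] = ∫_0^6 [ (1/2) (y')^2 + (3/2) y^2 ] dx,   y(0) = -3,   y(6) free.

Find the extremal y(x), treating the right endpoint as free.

The Lagrangian L = (1/2) (y')^2 + (3/2) y^2 gives
    ∂L/∂y = 3 y,   ∂L/∂y' = y'.
Euler-Lagrange: y'' − 3 y = 0.
With k = sqrt(3), the general solution is
    y(x) = A cosh(sqrt(3) x) + B sinh(sqrt(3) x).
Fixed left endpoint y(0) = -3 ⇒ A = -3.
The right endpoint x = 6 is free, so the natural (transversality) condition is ∂L/∂y' |_{x=6} = 0, i.e. y'(6) = 0.
Compute y'(x) = A k sinh(k x) + B k cosh(k x), so
    y'(6) = A k sinh(k·6) + B k cosh(k·6) = 0
    ⇒ B = −A tanh(k·6) = 3 tanh(sqrt(3)·6).
Therefore the extremal is
    y(x) = −3 cosh(sqrt(3) x) + 3 tanh(sqrt(3)·6) sinh(sqrt(3) x).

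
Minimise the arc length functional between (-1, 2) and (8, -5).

Arc-length functional: J[y] = ∫ sqrt(1 + (y')^2) dx.
Lagrangian L = sqrt(1 + (y')^2) has no explicit y dependence, so ∂L/∂y = 0 and the Euler-Lagrange equation gives
    d/dx( y' / sqrt(1 + (y')^2) ) = 0  ⇒  y' / sqrt(1 + (y')^2) = const.
Hence y' is constant, so y(x) is affine.
Fitting the endpoints (-1, 2) and (8, -5):
    slope m = ((-5) − 2) / (8 − (-1)) = -7/9,
    intercept c = 2 − m·(-1) = 11/9.
Extremal: y(x) = (-7/9) x + 11/9.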